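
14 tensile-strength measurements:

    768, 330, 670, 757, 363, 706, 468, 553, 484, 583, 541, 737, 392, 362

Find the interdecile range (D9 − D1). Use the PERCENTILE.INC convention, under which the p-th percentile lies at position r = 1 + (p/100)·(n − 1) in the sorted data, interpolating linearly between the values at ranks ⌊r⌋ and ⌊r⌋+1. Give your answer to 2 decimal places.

388.70

Sorted: 330, 362, 363, 392, 468, 484, 541, 553, 583, 670, 706, 737, 757, 768.
n = 14.
P10: r = 2.3; ranks 2–3 are 362, 363; interpolating gives 362.3.
P90: r = 12.7; ranks 12–13 are 737, 757; interpolating gives 751.
Difference: 751 − 362.3 = 388.7.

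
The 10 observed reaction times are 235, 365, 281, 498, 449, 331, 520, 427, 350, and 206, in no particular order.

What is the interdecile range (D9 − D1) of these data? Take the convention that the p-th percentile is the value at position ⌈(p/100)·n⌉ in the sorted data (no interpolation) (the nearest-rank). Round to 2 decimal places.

Sorted: 206, 235, 281, 331, 350, 365, 427, 449, 498, 520.
n = 10.
P10: rank ⌈10/100·10⌉ = 1 → 206.
P90: rank ⌈90/100·10⌉ = 9 → 498.
Difference: 498 − 206 = 292.

292.00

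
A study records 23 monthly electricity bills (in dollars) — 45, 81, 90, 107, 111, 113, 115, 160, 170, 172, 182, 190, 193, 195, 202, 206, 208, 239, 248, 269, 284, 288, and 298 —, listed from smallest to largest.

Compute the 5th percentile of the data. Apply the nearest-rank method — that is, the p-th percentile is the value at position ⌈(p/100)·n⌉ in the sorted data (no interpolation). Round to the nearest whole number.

n = 23.
Position = ⌈5/100 · 23⌉ = ⌈1.15⌉ = 2.
The value at rank 2 is 81.

81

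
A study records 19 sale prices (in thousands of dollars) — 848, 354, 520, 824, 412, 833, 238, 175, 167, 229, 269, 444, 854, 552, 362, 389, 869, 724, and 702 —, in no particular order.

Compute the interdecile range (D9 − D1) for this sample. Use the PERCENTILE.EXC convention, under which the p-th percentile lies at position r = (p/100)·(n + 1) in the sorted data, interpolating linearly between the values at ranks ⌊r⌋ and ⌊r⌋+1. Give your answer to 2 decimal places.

679.00

Sorted: 167, 175, 229, 238, 269, 354, 362, 389, 412, 444, 520, 552, 702, 724, 824, 833, 848, 854, 869.
n = 19.
P10: r = 2 (integer) → 175.
P90: r = 18 (integer) → 854.
Difference: 854 − 175 = 679.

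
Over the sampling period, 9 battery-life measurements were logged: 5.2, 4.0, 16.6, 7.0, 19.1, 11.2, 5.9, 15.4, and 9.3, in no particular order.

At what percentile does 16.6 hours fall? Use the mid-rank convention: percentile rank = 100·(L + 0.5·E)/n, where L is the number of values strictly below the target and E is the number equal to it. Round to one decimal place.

83.3

Sorted: 4.0, 5.2, 5.9, 7.0, 9.3, 11.2, 15.4, 16.6, 19.1.
Count below 16.6: L = 7; count equal: E = 1; n = 9.
Percentile rank = 100·(7 + 0.5·1)/9 = 100·7.5/9 = 83.33.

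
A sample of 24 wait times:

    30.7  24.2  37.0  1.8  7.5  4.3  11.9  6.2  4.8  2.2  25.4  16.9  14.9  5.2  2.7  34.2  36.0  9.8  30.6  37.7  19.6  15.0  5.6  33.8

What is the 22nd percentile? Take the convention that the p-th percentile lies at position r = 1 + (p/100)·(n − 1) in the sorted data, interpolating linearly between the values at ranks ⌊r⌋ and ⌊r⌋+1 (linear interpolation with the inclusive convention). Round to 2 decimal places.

5.22

Sorted: 1.8, 2.2, 2.7, 4.3, 4.8, 5.2, 5.6, 6.2, 7.5, 9.8, 11.9, 14.9, 15.0, 16.9, 19.6, 24.2, 25.4, 30.6, 30.7, 33.8, 34.2, 36.0, 37.0, 37.7.
n = 24.
r = 1 + (22/100)·(24 − 1) = 1 + 5.06 = 6.06.
Rank 6 is 5.2 and rank 7 is 5.6.
Interpolate: 5.2 + 0.06·(5.6 − 5.2) = 5.2 + 0.06·0.4 = 5.224.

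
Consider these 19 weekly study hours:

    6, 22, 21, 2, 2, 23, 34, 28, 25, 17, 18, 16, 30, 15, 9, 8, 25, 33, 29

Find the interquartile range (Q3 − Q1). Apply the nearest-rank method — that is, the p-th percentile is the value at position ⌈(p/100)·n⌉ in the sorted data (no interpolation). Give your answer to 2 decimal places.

Sorted: 2, 2, 6, 8, 9, 15, 16, 17, 18, 21, 22, 23, 25, 25, 28, 29, 30, 33, 34.
n = 19.
P25: rank ⌈25/100·19⌉ = 5 → 9.
P75: rank ⌈75/100·19⌉ = 15 → 28.
Difference: 28 − 9 = 19.

19.00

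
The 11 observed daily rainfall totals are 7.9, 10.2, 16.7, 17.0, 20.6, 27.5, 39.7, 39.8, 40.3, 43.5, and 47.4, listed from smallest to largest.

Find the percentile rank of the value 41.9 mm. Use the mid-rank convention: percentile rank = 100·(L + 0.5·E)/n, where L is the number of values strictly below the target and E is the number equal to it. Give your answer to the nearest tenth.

Count below 41.9: L = 9; count equal: E = 0; n = 11.
Percentile rank = 100·(9 + 0.5·0)/11 = 100·9/11 = 81.82.

81.8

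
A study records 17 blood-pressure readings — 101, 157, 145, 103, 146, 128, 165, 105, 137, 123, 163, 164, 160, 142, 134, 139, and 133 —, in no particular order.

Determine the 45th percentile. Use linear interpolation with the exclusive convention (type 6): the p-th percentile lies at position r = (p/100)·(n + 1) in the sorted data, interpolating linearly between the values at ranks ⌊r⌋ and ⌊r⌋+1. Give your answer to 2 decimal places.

137.20

Sorted: 101, 103, 105, 123, 128, 133, 134, 137, 139, 142, 145, 146, 157, 160, 163, 164, 165.
n = 17.
r = (45/100)·(17 + 1) = 8.1.
Rank 8 is 137 and rank 9 is 139.
Interpolate: 137 + 0.1·(139 − 137) = 137 + 0.1·2 = 137.2.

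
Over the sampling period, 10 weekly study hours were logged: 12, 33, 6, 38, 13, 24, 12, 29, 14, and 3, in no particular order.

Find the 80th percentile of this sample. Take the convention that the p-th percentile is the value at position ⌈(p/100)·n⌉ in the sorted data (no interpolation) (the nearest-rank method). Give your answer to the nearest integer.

29

Sorted: 3, 6, 12, 12, 13, 14, 24, 29, 33, 38.
n = 10.
Position = ⌈80/100 · 10⌉ = ⌈8⌉ = 8.
The value at rank 8 is 29.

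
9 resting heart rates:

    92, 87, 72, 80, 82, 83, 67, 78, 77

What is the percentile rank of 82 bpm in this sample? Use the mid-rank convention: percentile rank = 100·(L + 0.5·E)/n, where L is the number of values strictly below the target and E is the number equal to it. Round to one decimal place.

61.1

Sorted: 67, 72, 77, 78, 80, 82, 83, 87, 92.
Count below 82: L = 5; count equal: E = 1; n = 9.
Percentile rank = 100·(5 + 0.5·1)/9 = 100·5.5/9 = 61.11.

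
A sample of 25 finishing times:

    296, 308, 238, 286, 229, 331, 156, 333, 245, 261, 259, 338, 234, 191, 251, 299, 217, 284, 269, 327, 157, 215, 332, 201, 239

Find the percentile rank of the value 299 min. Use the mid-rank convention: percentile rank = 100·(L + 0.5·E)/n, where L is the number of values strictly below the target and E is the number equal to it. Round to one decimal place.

Sorted: 156, 157, 191, 201, 215, 217, 229, 234, 238, 239, 245, 251, 259, 261, 269, 284, 286, 296, 299, 308, 327, 331, 332, 333, 338.
Count below 299: L = 18; count equal: E = 1; n = 25.
Percentile rank = 100·(18 + 0.5·1)/25 = 100·18.5/25 = 74.

74.0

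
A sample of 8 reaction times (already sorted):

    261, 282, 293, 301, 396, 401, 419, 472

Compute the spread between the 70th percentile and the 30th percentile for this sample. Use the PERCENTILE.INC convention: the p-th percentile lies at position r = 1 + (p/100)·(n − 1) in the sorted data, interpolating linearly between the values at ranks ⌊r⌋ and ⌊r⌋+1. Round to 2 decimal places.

n = 8.
P30: r = 3.1; ranks 3–4 are 293, 301; interpolating gives 293.8.
P70: r = 5.9; ranks 5–6 are 396, 401; interpolating gives 400.5.
Difference: 400.5 − 293.8 = 106.7.

106.70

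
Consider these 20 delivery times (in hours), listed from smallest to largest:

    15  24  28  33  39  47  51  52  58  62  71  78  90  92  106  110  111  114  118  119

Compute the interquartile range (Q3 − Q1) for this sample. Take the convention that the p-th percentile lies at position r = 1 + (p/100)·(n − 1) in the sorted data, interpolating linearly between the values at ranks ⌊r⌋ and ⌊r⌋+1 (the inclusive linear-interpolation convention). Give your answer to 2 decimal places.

n = 20.
P25: r = 5.75; ranks 5–6 are 39, 47; interpolating gives 45.
P75: r = 15.25; ranks 15–16 are 106, 110; interpolating gives 107.
Difference: 107 − 45 = 62.

62.00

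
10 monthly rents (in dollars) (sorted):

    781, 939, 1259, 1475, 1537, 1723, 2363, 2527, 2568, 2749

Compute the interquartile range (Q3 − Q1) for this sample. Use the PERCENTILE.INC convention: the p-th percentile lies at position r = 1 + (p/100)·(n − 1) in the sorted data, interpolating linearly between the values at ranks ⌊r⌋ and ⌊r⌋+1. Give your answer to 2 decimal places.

n = 10.
P25: r = 3.25; ranks 3–4 are 1259, 1475; interpolating gives 1313.
P75: r = 7.75; ranks 7–8 are 2363, 2527; interpolating gives 2486.
Difference: 2486 − 1313 = 1173.

1173.00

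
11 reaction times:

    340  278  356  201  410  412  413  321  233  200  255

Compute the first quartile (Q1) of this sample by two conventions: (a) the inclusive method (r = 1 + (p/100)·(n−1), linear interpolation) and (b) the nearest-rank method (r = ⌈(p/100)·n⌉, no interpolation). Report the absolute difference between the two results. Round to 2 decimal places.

Sorted: 200, 201, 233, 255, 278, 321, 340, 356, 410, 412, 413.
n = 11.
(a) r = 3.5; between ranks 3 (233) and 4 (255): 244.
(b) the nearest-rank method: rank 3 → 233.
|244 − 233| = 11.

11.00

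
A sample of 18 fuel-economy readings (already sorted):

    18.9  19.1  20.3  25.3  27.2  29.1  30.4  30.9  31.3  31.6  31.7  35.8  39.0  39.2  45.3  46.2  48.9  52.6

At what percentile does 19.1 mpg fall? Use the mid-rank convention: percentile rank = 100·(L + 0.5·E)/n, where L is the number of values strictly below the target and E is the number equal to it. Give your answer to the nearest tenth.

8.3

Count below 19.1: L = 1; count equal: E = 1; n = 18.
Percentile rank = 100·(1 + 0.5·1)/18 = 100·1.5/18 = 8.333.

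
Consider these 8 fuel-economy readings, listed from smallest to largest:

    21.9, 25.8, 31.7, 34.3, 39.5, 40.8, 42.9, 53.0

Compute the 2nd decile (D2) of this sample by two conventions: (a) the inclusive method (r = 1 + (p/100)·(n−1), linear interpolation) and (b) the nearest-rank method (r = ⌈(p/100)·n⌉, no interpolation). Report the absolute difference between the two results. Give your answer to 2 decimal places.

n = 8.
(a) r = 2.4; between ranks 2 (25.8) and 3 (31.7): 28.16.
(b) the nearest-rank method: rank 2 → 25.8.
|28.16 − 25.8| = 2.36.

2.36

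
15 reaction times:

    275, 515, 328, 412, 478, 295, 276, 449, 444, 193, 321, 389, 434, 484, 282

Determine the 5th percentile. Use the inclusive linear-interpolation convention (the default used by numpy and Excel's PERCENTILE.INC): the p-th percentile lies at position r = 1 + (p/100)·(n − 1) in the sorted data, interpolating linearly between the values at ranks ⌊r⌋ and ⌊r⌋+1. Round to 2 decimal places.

250.40

Sorted: 193, 275, 276, 282, 295, 321, 328, 389, 412, 434, 444, 449, 478, 484, 515.
n = 15.
r = 1 + (5/100)·(15 − 1) = 1 + 0.7 = 1.7.
Rank 1 is 193 and rank 2 is 275.
Interpolate: 193 + 0.7·(275 − 193) = 193 + 0.7·82 = 250.4.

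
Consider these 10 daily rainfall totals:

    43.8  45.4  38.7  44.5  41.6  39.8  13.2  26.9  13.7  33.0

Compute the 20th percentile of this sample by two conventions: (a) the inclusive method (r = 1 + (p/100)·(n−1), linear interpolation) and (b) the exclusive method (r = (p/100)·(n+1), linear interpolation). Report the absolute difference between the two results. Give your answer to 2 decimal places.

7.92

Sorted: 13.2, 13.7, 26.9, 33.0, 38.7, 39.8, 41.6, 43.8, 44.5, 45.4.
n = 10.
(a) r = 2.8; between ranks 2 (13.7) and 3 (26.9): 24.26.
(b) r = 2.2; between ranks 2 (13.7) and 3 (26.9): 16.34.
|24.26 − 16.34| = 7.92.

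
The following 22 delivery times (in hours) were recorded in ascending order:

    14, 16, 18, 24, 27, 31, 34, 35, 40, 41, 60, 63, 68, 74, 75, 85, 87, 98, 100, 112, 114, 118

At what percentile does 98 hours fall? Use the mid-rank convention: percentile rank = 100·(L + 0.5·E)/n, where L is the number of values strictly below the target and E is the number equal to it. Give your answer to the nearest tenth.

Count below 98: L = 17; count equal: E = 1; n = 22.
Percentile rank = 100·(17 + 0.5·1)/22 = 100·17.5/22 = 79.55.

79.5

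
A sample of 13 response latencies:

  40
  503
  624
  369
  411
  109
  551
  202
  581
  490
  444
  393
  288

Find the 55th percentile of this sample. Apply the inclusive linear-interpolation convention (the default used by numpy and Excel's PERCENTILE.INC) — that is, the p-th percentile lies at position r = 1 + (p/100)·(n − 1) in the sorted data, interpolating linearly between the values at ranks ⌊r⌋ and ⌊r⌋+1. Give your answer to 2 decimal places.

Sorted: 40, 109, 202, 288, 369, 393, 411, 444, 490, 503, 551, 581, 624.
n = 13.
r = 1 + (55/100)·(13 − 1) = 1 + 6.6 = 7.6.
Rank 7 is 411 and rank 8 is 444.
Interpolate: 411 + 0.6·(444 − 411) = 411 + 0.6·33 = 430.8.

430.80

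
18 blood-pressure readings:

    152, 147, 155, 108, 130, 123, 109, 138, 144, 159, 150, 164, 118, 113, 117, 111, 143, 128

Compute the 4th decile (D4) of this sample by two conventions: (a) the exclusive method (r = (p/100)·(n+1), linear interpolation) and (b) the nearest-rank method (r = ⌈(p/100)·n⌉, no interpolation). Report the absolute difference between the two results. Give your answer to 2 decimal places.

2.00

Sorted: 108, 109, 111, 113, 117, 118, 123, 128, 130, 138, 143, 144, 147, 150, 152, 155, 159, 164.
n = 18.
(a) r = 7.6; between ranks 7 (123) and 8 (128): 126.
(b) the nearest-rank method: rank 8 → 128.
|126 − 128| = 2.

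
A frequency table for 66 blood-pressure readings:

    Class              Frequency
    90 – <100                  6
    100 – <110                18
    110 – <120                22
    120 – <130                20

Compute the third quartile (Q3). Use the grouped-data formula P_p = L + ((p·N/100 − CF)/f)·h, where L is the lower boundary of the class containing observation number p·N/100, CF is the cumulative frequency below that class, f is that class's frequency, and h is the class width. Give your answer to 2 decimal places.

N = 66; target position k = 75/100 · 66 = 49.5.
Cumulative frequencies: 6, 24, 46, 66.
Observation 49.5 falls in the class 120 – <130.
L = 120, CF = 46, f = 20, h = 10.
P75 = 120 + ((49.5 − 46)/20)·10 = 120 + 1.75 = 121.75.

121.75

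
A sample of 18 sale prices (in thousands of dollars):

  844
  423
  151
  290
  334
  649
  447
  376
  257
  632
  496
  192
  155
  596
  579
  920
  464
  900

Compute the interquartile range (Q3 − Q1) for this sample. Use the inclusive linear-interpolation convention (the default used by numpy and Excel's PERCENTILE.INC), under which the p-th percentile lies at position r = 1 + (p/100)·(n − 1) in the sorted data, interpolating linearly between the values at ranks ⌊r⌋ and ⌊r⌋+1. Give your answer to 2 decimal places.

322.00

Sorted: 151, 155, 192, 257, 290, 334, 376, 423, 447, 464, 496, 579, 596, 632, 649, 844, 900, 920.
n = 18.
P25: r = 5.25; ranks 5–6 are 290, 334; interpolating gives 301.
P75: r = 13.75; ranks 13–14 are 596, 632; interpolating gives 623.
Difference: 623 − 301 = 322.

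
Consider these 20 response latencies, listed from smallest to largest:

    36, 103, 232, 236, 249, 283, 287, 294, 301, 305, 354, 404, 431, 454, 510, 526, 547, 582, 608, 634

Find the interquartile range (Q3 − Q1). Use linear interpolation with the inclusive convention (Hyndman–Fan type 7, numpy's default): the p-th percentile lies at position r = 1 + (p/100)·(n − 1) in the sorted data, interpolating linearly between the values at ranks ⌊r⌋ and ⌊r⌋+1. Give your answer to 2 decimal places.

239.50

n = 20.
P25: r = 5.75; ranks 5–6 are 249, 283; interpolating gives 274.5.
P75: r = 15.25; ranks 15–16 are 510, 526; interpolating gives 514.
Difference: 514 − 274.5 = 239.5.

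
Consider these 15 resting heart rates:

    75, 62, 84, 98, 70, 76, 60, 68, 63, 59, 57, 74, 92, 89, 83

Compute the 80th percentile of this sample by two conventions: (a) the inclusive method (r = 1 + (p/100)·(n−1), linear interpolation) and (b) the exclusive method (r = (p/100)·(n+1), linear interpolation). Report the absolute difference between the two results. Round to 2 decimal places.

3.00

Sorted: 57, 59, 60, 62, 63, 68, 70, 74, 75, 76, 83, 84, 89, 92, 98.
n = 15.
(a) r = 12.2; between ranks 12 (84) and 13 (89): 85.
(b) r = 12.8; between ranks 12 (84) and 13 (89): 88.
|85 − 88| = 3.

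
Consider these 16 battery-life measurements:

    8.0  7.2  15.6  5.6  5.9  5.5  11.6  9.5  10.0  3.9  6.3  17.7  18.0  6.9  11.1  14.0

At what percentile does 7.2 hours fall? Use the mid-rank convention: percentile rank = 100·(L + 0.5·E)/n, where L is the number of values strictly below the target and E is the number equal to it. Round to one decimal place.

40.6

Sorted: 3.9, 5.5, 5.6, 5.9, 6.3, 6.9, 7.2, 8.0, 9.5, 10.0, 11.1, 11.6, 14.0, 15.6, 17.7, 18.0.
Count below 7.2: L = 6; count equal: E = 1; n = 16.
Percentile rank = 100·(6 + 0.5·1)/16 = 100·6.5/16 = 40.62.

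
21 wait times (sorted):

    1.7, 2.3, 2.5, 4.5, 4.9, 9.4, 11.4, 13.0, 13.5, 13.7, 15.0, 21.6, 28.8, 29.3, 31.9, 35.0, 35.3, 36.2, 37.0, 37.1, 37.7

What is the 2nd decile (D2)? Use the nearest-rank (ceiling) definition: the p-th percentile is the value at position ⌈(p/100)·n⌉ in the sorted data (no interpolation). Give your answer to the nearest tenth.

n = 21.
Position = ⌈20/100 · 21⌉ = ⌈4.2⌉ = 5.
The value at rank 5 is 4.9.

4.9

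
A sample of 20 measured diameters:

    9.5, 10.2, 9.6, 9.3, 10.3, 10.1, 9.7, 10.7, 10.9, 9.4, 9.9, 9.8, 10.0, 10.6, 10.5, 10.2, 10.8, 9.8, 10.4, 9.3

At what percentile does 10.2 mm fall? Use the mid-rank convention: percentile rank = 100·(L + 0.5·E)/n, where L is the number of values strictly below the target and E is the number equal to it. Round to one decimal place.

Sorted: 9.3, 9.3, 9.4, 9.5, 9.6, 9.7, 9.8, 9.8, 9.9, 10.0, 10.1, 10.2, 10.2, 10.3, 10.4, 10.5, 10.6, 10.7, 10.8, 10.9.
Count below 10.2: L = 11; count equal: E = 2; n = 20.
Percentile rank = 100·(11 + 0.5·2)/20 = 100·12/20 = 60.

60.0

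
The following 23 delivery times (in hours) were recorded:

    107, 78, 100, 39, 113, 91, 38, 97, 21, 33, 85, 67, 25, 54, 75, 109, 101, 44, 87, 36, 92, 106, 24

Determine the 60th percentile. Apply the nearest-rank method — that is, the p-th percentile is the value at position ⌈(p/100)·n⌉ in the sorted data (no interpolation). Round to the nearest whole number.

Sorted: 21, 24, 25, 33, 36, 38, 39, 44, 54, 67, 75, 78, 85, 87, 91, 92, 97, 100, 101, 106, 107, 109, 113.
n = 23.
Position = ⌈60/100 · 23⌉ = ⌈13.8⌉ = 14.
The value at rank 14 is 87.

87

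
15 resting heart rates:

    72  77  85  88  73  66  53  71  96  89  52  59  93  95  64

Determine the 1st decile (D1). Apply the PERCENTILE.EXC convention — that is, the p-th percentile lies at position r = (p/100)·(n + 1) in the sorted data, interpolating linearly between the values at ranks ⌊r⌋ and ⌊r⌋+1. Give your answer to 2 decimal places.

52.60

Sorted: 52, 53, 59, 64, 66, 71, 72, 73, 77, 85, 88, 89, 93, 95, 96.
n = 15.
r = (10/100)·(15 + 1) = 1.6.
Rank 1 is 52 and rank 2 is 53.
Interpolate: 52 + 0.6·(53 − 52) = 52 + 0.6·1 = 52.6.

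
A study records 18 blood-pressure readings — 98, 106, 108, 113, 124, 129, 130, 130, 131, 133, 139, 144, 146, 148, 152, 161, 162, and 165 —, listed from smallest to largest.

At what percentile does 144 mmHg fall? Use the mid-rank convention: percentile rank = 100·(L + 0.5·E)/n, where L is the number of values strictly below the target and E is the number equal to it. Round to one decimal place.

63.9

Count below 144: L = 11; count equal: E = 1; n = 18.
Percentile rank = 100·(11 + 0.5·1)/18 = 100·11.5/18 = 63.89.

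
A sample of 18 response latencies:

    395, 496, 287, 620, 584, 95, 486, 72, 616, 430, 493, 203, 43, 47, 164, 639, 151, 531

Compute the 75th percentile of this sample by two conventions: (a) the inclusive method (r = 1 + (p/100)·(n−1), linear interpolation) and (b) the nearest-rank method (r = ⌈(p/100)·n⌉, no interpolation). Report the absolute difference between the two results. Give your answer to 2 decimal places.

8.75

Sorted: 43, 47, 72, 95, 151, 164, 203, 287, 395, 430, 486, 493, 496, 531, 584, 616, 620, 639.
n = 18.
(a) r = 13.75; between ranks 13 (496) and 14 (531): 522.25.
(b) the nearest-rank method: rank 14 → 531.
|522.25 − 531| = 8.75.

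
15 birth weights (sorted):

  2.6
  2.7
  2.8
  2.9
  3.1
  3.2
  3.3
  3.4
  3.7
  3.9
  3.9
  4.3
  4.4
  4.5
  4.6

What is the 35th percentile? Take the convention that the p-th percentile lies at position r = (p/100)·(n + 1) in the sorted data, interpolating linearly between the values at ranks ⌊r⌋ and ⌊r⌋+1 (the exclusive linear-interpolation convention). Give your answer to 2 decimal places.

n = 15.
r = (35/100)·(15 + 1) = 5.6.
Rank 5 is 3.1 and rank 6 is 3.2.
Interpolate: 3.1 + 0.6·(3.2 − 3.1) = 3.1 + 0.6·0.1 = 3.16.

3.16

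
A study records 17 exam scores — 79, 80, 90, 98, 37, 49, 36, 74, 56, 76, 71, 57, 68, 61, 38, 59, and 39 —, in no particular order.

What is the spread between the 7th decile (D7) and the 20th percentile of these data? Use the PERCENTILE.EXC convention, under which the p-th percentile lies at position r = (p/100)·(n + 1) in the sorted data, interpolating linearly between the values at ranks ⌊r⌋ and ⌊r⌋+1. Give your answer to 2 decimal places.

36.60

Sorted: 36, 37, 38, 39, 49, 56, 57, 59, 61, 68, 71, 74, 76, 79, 80, 90, 98.
n = 17.
P20: r = 3.6; ranks 3–4 are 38, 39; interpolating gives 38.6.
P70: r = 12.6; ranks 12–13 are 74, 76; interpolating gives 75.2.
Difference: 75.2 − 38.6 = 36.6.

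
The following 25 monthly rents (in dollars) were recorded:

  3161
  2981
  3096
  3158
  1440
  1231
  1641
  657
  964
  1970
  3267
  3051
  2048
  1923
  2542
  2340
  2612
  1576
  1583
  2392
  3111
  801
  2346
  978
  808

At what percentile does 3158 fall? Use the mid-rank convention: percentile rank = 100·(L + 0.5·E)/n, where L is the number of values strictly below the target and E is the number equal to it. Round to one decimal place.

90.0

Sorted: 657, 801, 808, 964, 978, 1231, 1440, 1576, 1583, 1641, 1923, 1970, 2048, 2340, 2346, 2392, 2542, 2612, 2981, 3051, 3096, 3111, 3158, 3161, 3267.
Count below 3158: L = 22; count equal: E = 1; n = 25.
Percentile rank = 100·(22 + 0.5·1)/25 = 100·22.5/25 = 90.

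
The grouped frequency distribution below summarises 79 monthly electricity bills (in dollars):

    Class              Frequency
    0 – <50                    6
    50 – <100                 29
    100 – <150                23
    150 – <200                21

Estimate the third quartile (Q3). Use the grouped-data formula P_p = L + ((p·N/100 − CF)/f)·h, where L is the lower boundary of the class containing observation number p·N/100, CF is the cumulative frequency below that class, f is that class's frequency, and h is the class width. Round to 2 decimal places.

N = 79; target position k = 75/100 · 79 = 59.25.
Cumulative frequencies: 6, 35, 58, 79.
Observation 59.25 falls in the class 150 – <200.
L = 150, CF = 58, f = 21, h = 50.
P75 = 150 + ((59.25 − 58)/21)·50 = 150 + 2.97619 = 152.976.

152.98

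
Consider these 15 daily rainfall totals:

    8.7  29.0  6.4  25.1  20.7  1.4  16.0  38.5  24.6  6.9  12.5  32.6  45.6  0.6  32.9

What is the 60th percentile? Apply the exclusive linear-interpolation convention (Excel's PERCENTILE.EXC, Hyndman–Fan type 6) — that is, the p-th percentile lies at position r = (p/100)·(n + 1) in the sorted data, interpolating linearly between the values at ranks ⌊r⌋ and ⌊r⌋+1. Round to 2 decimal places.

Sorted: 0.6, 1.4, 6.4, 6.9, 8.7, 12.5, 16.0, 20.7, 24.6, 25.1, 29.0, 32.6, 32.9, 38.5, 45.6.
n = 15.
r = (60/100)·(15 + 1) = 9.6.
Rank 9 is 24.6 and rank 10 is 25.1.
Interpolate: 24.6 + 0.6·(25.1 − 24.6) = 24.6 + 0.6·0.5 = 24.9.

24.90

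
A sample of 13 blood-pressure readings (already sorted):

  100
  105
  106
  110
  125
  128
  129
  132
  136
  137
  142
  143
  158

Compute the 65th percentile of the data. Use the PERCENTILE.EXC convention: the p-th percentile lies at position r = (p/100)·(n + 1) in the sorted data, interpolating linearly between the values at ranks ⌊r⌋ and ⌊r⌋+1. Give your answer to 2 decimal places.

n = 13.
r = (65/100)·(13 + 1) = 9.1.
Rank 9 is 136 and rank 10 is 137.
Interpolate: 136 + 0.1·(137 − 136) = 136 + 0.1·1 = 136.1.

136.10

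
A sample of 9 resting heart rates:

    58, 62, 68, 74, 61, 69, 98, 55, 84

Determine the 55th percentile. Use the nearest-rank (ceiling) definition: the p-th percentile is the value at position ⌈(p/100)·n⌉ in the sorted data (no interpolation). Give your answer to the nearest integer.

68

Sorted: 55, 58, 61, 62, 68, 69, 74, 84, 98.
n = 9.
Position = ⌈55/100 · 9⌉ = ⌈4.95⌉ = 5.
The value at rank 5 is 68.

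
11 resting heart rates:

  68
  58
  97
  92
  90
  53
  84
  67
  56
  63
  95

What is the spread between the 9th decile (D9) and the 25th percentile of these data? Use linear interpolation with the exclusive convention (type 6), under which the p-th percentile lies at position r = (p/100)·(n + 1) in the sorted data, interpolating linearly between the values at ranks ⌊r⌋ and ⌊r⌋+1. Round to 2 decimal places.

38.60

Sorted: 53, 56, 58, 63, 67, 68, 84, 90, 92, 95, 97.
n = 11.
P25: r = 3 (integer) → 58.
P90: r = 10.8; ranks 10–11 are 95, 97; interpolating gives 96.6.
Difference: 96.6 − 58 = 38.6.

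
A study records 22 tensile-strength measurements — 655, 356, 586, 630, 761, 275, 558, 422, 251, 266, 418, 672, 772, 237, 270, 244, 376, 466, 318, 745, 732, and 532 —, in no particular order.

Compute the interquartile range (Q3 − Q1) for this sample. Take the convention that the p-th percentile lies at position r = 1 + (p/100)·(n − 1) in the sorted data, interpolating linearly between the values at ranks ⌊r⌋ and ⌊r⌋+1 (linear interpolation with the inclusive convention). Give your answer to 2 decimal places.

Sorted: 237, 244, 251, 266, 270, 275, 318, 356, 376, 418, 422, 466, 532, 558, 586, 630, 655, 672, 732, 745, 761, 772.
n = 22.
P25: r = 6.25; ranks 6–7 are 275, 318; interpolating gives 285.75.
P75: r = 16.75; ranks 16–17 are 630, 655; interpolating gives 648.75.
Difference: 648.75 − 285.75 = 363.

363.00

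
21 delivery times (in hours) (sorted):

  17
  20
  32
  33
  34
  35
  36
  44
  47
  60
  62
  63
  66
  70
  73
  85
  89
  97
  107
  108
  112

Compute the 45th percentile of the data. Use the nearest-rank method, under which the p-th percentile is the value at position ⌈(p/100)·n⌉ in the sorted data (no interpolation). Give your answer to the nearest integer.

n = 21.
Position = ⌈45/100 · 21⌉ = ⌈9.45⌉ = 10.
The value at rank 10 is 60.

60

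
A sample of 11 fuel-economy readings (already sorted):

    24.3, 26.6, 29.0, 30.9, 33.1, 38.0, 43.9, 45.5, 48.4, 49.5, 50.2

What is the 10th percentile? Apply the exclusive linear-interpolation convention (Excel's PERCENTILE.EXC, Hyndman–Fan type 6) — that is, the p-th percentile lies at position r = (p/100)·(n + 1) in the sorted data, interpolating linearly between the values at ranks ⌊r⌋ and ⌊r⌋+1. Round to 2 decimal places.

24.76

n = 11.
r = (10/100)·(11 + 1) = 1.2.
Rank 1 is 24.3 and rank 2 is 26.6.
Interpolate: 24.3 + 0.2·(26.6 − 24.3) = 24.3 + 0.2·2.3 = 24.76.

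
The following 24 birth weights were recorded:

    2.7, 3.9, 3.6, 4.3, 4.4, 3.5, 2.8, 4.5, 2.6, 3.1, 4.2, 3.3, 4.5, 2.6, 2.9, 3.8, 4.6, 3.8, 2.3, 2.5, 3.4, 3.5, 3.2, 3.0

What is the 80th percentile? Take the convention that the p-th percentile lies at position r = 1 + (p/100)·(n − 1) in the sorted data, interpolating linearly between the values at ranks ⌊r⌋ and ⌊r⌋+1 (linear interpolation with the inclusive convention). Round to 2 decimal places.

4.24

Sorted: 2.3, 2.5, 2.6, 2.6, 2.7, 2.8, 2.9, 3.0, 3.1, 3.2, 3.3, 3.4, 3.5, 3.5, 3.6, 3.8, 3.8, 3.9, 4.2, 4.3, 4.4, 4.5, 4.5, 4.6.
n = 24.
r = 1 + (80/100)·(24 − 1) = 1 + 18.4 = 19.4.
Rank 19 is 4.2 and rank 20 is 4.3.
Interpolate: 4.2 + 0.4·(4.3 − 4.2) = 4.2 + 0.4·0.1 = 4.24.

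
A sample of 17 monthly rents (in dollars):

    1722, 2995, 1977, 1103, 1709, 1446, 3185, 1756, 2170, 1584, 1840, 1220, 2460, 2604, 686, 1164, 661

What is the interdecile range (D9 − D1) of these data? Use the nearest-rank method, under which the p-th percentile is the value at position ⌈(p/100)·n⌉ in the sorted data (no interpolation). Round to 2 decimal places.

2309.00

Sorted: 661, 686, 1103, 1164, 1220, 1446, 1584, 1709, 1722, 1756, 1840, 1977, 2170, 2460, 2604, 2995, 3185.
n = 17.
P10: rank ⌈10/100·17⌉ = 2 → 686.
P90: rank ⌈90/100·17⌉ = 16 → 2995.
Difference: 2995 − 686 = 2309.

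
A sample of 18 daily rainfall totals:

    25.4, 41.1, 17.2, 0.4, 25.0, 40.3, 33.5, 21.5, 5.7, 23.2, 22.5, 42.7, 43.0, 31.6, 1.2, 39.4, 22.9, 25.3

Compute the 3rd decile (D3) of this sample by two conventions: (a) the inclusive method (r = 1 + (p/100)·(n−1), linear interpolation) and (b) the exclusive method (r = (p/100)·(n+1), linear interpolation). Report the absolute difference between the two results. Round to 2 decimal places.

Sorted: 0.4, 1.2, 5.7, 17.2, 21.5, 22.5, 22.9, 23.2, 25.0, 25.3, 25.4, 31.6, 33.5, 39.4, 40.3, 41.1, 42.7, 43.0.
n = 18.
(a) r = 6.1; between ranks 6 (22.5) and 7 (22.9): 22.54.
(b) r = 5.7; between ranks 5 (21.5) and 6 (22.5): 22.2.
|22.54 − 22.2| = 0.34.

0.34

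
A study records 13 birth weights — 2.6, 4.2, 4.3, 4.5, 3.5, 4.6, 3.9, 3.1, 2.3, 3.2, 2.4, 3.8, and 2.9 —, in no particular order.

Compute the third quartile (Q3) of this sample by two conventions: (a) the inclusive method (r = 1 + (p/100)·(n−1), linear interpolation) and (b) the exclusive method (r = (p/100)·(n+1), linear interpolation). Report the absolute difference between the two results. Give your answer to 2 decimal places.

0.05

Sorted: 2.3, 2.4, 2.6, 2.9, 3.1, 3.2, 3.5, 3.8, 3.9, 4.2, 4.3, 4.5, 4.6.
n = 13.
(a) r = 10 → value at rank 10 = 4.2.
(b) r = 10.5; between ranks 10 (4.2) and 11 (4.3): 4.25.
|4.2 − 4.25| = 0.05.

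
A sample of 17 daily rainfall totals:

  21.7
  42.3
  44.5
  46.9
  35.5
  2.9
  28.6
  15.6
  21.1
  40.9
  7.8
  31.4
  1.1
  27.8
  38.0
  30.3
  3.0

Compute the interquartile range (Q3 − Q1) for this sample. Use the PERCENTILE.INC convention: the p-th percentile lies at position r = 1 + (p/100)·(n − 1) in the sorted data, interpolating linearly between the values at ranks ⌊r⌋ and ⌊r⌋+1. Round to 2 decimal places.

22.40

Sorted: 1.1, 2.9, 3.0, 7.8, 15.6, 21.1, 21.7, 27.8, 28.6, 30.3, 31.4, 35.5, 38.0, 40.9, 42.3, 44.5, 46.9.
n = 17.
P25: r = 5 (integer) → 15.6.
P75: r = 13 (integer) → 38.
Difference: 38 − 15.6 = 22.4.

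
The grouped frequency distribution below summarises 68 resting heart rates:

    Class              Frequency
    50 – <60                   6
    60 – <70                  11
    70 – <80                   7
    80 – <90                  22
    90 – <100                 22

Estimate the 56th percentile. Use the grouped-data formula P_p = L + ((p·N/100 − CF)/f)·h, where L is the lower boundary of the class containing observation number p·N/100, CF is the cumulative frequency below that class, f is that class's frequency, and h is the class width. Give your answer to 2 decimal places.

86.40

N = 68; target position k = 56/100 · 68 = 38.08.
Cumulative frequencies: 6, 17, 24, 46, 68.
Observation 38.08 falls in the class 80 – <90.
L = 80, CF = 24, f = 22, h = 10.
P56 = 80 + ((38.08 − 24)/22)·10 = 80 + 6.4 = 86.4.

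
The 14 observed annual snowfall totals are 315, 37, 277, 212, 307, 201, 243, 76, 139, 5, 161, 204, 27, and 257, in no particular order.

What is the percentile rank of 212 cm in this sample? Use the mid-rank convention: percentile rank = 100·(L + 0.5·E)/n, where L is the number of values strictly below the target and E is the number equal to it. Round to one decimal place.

60.7

Sorted: 5, 27, 37, 76, 139, 161, 201, 204, 212, 243, 257, 277, 307, 315.
Count below 212: L = 8; count equal: E = 1; n = 14.
Percentile rank = 100·(8 + 0.5·1)/14 = 100·8.5/14 = 60.71.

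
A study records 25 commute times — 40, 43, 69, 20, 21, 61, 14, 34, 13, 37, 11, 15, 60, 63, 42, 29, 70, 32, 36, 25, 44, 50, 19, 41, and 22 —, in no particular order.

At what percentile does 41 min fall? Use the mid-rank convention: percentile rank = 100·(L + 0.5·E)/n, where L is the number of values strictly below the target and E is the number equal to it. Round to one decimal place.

62.0

Sorted: 11, 13, 14, 15, 19, 20, 21, 22, 25, 29, 32, 34, 36, 37, 40, 41, 42, 43, 44, 50, 60, 61, 63, 69, 70.
Count below 41: L = 15; count equal: E = 1; n = 25.
Percentile rank = 100·(15 + 0.5·1)/25 = 100·15.5/25 = 62.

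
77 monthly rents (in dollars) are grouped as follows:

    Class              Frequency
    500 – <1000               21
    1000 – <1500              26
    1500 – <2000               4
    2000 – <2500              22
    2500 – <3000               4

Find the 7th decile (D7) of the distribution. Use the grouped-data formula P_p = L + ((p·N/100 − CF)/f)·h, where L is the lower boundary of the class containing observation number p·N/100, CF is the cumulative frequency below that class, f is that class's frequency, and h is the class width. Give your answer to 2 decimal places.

N = 77; target position k = 70/100 · 77 = 53.9.
Cumulative frequencies: 21, 47, 51, 73, 77.
Observation 53.9 falls in the class 2000 – <2500.
L = 2000, CF = 51, f = 22, h = 500.
P70 = 2000 + ((53.9 − 51)/22)·500 = 2000 + 65.9091 = 2065.91.

2065.91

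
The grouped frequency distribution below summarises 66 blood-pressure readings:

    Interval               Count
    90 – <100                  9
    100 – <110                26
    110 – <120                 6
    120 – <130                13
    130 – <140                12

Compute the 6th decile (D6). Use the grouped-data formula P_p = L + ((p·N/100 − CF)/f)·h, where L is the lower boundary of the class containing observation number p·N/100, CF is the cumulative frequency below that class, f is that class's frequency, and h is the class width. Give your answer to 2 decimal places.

N = 66; target position k = 60/100 · 66 = 39.6.
Cumulative frequencies: 9, 35, 41, 54, 66.
Observation 39.6 falls in the class 110 – <120.
L = 110, CF = 35, f = 6, h = 10.
P60 = 110 + ((39.6 − 35)/6)·10 = 110 + 7.66667 = 117.667.

117.67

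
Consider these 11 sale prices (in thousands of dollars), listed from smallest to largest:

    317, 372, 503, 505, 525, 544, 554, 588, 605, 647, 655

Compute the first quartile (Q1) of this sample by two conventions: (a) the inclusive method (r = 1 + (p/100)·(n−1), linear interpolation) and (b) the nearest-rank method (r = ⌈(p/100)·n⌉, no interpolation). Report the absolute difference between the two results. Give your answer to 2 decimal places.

1.00

n = 11.
(a) r = 3.5; between ranks 3 (503) and 4 (505): 504.
(b) the nearest-rank method: rank 3 → 503.
|504 − 503| = 1.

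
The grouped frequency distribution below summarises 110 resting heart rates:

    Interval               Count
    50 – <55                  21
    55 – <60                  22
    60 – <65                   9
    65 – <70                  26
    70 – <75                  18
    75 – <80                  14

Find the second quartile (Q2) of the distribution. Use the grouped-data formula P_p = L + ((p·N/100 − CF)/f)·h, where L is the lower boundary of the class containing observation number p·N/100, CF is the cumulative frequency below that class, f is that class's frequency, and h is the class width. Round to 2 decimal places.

65.58

N = 110; target position k = 50/100 · 110 = 55.
Cumulative frequencies: 21, 43, 52, 78, 96, 110.
Observation 55 falls in the class 65 – <70.
L = 65, CF = 52, f = 26, h = 5.
P50 = 65 + ((55 − 52)/26)·5 = 65 + 0.576923 = 65.5769.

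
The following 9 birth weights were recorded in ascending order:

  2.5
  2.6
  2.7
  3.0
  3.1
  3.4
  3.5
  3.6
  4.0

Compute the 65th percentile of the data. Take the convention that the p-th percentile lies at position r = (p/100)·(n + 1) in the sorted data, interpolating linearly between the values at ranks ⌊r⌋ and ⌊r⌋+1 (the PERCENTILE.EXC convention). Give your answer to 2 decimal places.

3.45

n = 9.
r = (65/100)·(9 + 1) = 6.5.
Rank 6 is 3.4 and rank 7 is 3.5.
Interpolate: 3.4 + 0.5·(3.5 − 3.4) = 3.4 + 0.5·0.1 = 3.45.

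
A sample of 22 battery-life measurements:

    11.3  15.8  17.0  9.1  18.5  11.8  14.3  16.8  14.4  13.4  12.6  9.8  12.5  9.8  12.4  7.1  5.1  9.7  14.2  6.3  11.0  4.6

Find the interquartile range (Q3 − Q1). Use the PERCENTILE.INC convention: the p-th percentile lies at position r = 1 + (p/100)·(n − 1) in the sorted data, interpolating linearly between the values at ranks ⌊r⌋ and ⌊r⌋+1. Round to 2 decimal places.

4.55

Sorted: 4.6, 5.1, 6.3, 7.1, 9.1, 9.7, 9.8, 9.8, 11.0, 11.3, 11.8, 12.4, 12.5, 12.6, 13.4, 14.2, 14.3, 14.4, 15.8, 16.8, 17.0, 18.5.
n = 22.
P25: r = 6.25; ranks 6–7 are 9.7, 9.8; interpolating gives 9.725.
P75: r = 16.75; ranks 16–17 are 14.2, 14.3; interpolating gives 14.275.
Difference: 14.275 − 9.725 = 4.55.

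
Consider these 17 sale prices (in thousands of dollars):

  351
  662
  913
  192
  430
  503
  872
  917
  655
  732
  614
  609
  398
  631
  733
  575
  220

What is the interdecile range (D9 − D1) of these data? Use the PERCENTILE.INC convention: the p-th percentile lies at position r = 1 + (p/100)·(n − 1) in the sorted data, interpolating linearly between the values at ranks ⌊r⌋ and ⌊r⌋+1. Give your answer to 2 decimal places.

589.80

Sorted: 192, 220, 351, 398, 430, 503, 575, 609, 614, 631, 655, 662, 732, 733, 872, 913, 917.
n = 17.
P10: r = 2.6; ranks 2–3 are 220, 351; interpolating gives 298.6.
P90: r = 15.4; ranks 15–16 are 872, 913; interpolating gives 888.4.
Difference: 888.4 − 298.6 = 589.8.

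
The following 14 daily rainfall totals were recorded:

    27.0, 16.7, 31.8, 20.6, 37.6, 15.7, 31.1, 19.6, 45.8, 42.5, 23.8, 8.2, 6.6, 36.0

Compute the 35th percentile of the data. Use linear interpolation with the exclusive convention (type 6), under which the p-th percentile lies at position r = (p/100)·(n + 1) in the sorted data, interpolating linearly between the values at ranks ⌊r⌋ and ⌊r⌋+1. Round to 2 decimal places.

Sorted: 6.6, 8.2, 15.7, 16.7, 19.6, 20.6, 23.8, 27.0, 31.1, 31.8, 36.0, 37.6, 42.5, 45.8.
n = 14.
r = (35/100)·(14 + 1) = 5.25.
Rank 5 is 19.6 and rank 6 is 20.6.
Interpolate: 19.6 + 0.25·(20.6 − 19.6) = 19.6 + 0.25·1 = 19.85.

19.85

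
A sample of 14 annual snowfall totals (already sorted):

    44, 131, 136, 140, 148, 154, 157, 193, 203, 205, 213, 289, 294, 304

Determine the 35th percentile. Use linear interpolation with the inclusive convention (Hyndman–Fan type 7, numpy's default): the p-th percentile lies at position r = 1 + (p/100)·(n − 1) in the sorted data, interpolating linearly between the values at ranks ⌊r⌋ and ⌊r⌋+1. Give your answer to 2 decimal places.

n = 14.
r = 1 + (35/100)·(14 − 1) = 1 + 4.55 = 5.55.
Rank 5 is 148 and rank 6 is 154.
Interpolate: 148 + 0.55·(154 − 148) = 148 + 0.55·6 = 151.3.

151.30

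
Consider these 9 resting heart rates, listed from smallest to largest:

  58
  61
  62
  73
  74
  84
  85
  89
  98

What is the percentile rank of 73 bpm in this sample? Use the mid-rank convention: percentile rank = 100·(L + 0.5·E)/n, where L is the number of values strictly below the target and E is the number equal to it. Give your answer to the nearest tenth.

38.9

Count below 73: L = 3; count equal: E = 1; n = 9.
Percentile rank = 100·(3 + 0.5·1)/9 = 100·3.5/9 = 38.89.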